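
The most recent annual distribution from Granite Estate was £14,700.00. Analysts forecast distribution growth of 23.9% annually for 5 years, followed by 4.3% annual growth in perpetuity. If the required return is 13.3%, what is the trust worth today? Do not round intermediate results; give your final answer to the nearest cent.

D_1 = 18213.30000
D_2 = 22566.27870
D_3 = 27959.61931
D_4 = 34641.96832
D_5 = 42921.39875
Terminal value at year 5: TV = D_5×(1+g_2)/(r−g_2) = 44767.01890/0.09 = 497411.32111
P_0 = D_1/(1+r)^1 + D_2/(1+r)^2 + D_3/(1+r)^3 + D_4/(1+r)^4 + D_5/(1+r)^5 + TV/(1+r)^5
    = 16075.28685 + 17579.24131 + 19223.90113 + 21022.43028 + 22989.22428 + 266419.56588 = 363309.64974

£363309.65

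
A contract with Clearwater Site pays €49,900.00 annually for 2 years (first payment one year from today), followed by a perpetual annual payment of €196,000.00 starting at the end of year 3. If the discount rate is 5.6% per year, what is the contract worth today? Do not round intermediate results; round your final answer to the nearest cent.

PV of 2-year annuity: €49,900.00 × [1 − (1+0.056)^−2] / 0.056 = 92001.69307
Perpetuity value at year 2: €196,000.00 / 0.056 = 3500000.00000
PV of perpetuity: 3500000.00000 / (1+0.056)^2 = 3138630.62443
Total PV = 92001.69307 + 3138630.62443 = 3230632.31749

€3230632.32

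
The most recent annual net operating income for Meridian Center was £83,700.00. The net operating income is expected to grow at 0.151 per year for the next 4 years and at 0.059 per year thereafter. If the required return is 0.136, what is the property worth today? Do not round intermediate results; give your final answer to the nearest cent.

D_1 = 96338.70000
D_2 = 110885.84370
D_3 = 127629.60610
D_4 = 146901.67662
Terminal value at year 4: TV = D_4×(1+g_2)/(r−g_2) = 155568.87554/0.077 = 2020375.00702
P_0 = D_1/(1+r)^1 + D_2/(1+r)^2 + D_3/(1+r)^3 + D_4/(1+r)^4 + TV/(1+r)^4
    = 84805.19366 + 85924.98055 + 87059.55336 + 88209.10732 + 1213161.61883 = 1559160.45372

£1559160.45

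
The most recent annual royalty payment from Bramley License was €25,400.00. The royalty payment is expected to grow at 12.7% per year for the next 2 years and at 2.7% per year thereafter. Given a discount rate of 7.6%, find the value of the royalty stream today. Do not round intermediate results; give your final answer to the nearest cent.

D_1 = 28625.80000
D_2 = 32261.27660
Terminal value at year 2: TV = D_2×(1+g_2)/(r−g_2) = 33132.33107/0.049 = 676170.02180
P_0 = D_1/(1+r)^1 + D_2/(1+r)^2 + TV/(1+r)^2
    = 26603.90335 + 27864.86902 + 584024.90793 = 638493.68030

€638493.68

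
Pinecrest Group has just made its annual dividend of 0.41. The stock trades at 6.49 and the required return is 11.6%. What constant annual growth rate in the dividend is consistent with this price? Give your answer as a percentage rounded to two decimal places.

P = D₀(1+g)/(r−g) ⇒ P(r−g) = D₀(1+g) ⇒ g(P+D₀) = P·r − D₀
g = (P·r − D₀)/(P + D₀) = (6.49×0.116 − 0.41) / (6.49 + 0.41) = 0.049687

4.97%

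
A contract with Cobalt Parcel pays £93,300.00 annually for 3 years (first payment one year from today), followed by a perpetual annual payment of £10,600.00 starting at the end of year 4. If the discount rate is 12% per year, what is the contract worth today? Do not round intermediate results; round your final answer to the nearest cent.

PV of 3-year annuity: £93,300.00 × [1 − (1+0.12)^−3] / 0.12 = 224090.85733
Perpetuity value at year 3: £10,600.00 / 0.12 = 88333.33333
PV of perpetuity: 88333.33333 / (1+0.12)^3 = 62873.92189
Total PV = 224090.85733 + 62873.92189 = 286964.77922

£286964.78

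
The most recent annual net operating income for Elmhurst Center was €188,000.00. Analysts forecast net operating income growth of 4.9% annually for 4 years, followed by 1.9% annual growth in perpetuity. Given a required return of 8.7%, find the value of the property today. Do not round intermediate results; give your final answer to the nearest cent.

D_1 = 197212.00000
D_2 = 206875.38800
D_3 = 217012.28201
D_4 = 227645.88383
Terminal value at year 4: TV = D_4×(1+g_2)/(r−g_2) = 231971.15562/0.068 = 3411340.52387
P_0 = D_1/(1+r)^1 + D_2/(1+r)^2 + D_3/(1+r)^3 + D_4/(1+r)^4 + TV/(1+r)^4
    = 181427.78289 + 175085.32130 + 168964.58329 + 163057.81773 + 2443469.35691 = 3132004.86212

€3132004.86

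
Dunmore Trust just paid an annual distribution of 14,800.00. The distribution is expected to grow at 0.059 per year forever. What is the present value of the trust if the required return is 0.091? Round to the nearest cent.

D₁ = D₀ × (1 + g) = 14,800.00 × 1.059 = 15,673.2000
Growing perpetuity: P = D₁ / (r − g) = 15,673.2000 / (0.091 − 0.059) = 489,787.50

489787.50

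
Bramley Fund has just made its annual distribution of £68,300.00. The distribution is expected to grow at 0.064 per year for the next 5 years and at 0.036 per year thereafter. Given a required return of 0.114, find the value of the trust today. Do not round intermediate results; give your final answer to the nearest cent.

D_1 = 72671.20000
D_2 = 77322.15680
D_3 = 82270.77484
D_4 = 87536.10442
D_5 = 93138.41511
Terminal value at year 5: TV = D_5×(1+g_2)/(r−g_2) = 96491.39805/0.078 = 1237069.20579
P_0 = D_1/(1+r)^1 + D_2/(1+r)^2 + D_3/(1+r)^3 + D_4/(1+r)^4 + D_5/(1+r)^5 + TV/(1+r)^5
    = 65234.47038 + 62306.53185 + 59510.00888 + 56839.00309 + 54287.88087 + 721054.41772 = 1019232.31279

£1019232.31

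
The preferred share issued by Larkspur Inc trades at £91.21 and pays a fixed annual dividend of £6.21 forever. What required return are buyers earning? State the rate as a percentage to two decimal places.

P = C/r ⇒ r = C/P = £6.21/£91.21 = 0.068085

6.81%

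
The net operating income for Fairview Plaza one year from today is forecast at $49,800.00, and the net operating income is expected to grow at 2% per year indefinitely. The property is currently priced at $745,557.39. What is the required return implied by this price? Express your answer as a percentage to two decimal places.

8.68%

P = D₁/(r − g) ⇒ r = D₁/P + g = $49,800.0000/$745,557.39 + 0.02 = 0.066796 + 0.02 = 0.086796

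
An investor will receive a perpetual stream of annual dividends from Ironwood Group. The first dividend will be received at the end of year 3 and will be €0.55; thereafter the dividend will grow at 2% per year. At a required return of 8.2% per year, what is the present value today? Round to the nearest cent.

Value at end of year 2: C₁ / (r − g) = €0.55 / (0.082 − 0.02) = €8.8710
Discount to today: PV = €8.8710 / (1 + 0.082)^2 = €8.8710 / 1.170724 = €7.58

€7.58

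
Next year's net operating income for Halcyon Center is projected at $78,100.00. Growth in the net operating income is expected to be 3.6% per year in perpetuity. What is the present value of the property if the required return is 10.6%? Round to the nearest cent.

$1115714.29

Growing perpetuity: P = D₁ / (r − g) = $78,100.0000 / (0.106 − 0.036) = $1,115,714.29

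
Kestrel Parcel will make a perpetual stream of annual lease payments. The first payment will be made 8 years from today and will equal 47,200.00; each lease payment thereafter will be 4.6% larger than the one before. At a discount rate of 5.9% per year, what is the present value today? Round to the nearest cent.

Value at end of year 7: C₁ / (r − g) = 47,200.00 / (0.059 − 0.046) = 3,630,769.2308
Discount to today: PV = 3,630,769.2308 / (1 + 0.059)^7 = 3,630,769.2308 / 1.493729 = 2,430,675.18

2430675.18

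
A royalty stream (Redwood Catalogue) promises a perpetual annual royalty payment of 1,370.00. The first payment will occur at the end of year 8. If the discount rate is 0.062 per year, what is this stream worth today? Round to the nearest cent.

Value at end of year 7: C / r = 1,370.00 / 0.062 = 22,096.7742
Discount to today: PV = 22,096.7742 / (1 + 0.062)^7 = 22,096.7742 / 1.523602 = 14,502.98

14502.98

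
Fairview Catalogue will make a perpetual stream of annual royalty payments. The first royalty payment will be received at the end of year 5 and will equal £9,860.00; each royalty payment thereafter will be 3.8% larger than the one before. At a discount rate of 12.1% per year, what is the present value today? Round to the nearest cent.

£75227.46

Value at end of year 4: C₁ / (r − g) = £9,860.00 / (0.121 − 0.038) = £118,795.1807
Discount to today: PV = £118,795.1807 / (1 + 0.121)^4 = £118,795.1807 / 1.579147 = £75,227.46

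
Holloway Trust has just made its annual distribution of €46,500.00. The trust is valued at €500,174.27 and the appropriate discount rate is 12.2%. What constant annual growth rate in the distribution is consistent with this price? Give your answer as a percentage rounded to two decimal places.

2.66%

P = D₀(1+g)/(r−g) ⇒ P(r−g) = D₀(1+g) ⇒ g(P+D₀) = P·r − D₀
g = (P·r − D₀)/(P + D₀) = (€500,174.27×0.122 − €46,500.00) / (€500,174.27 + €46,500.00) = 0.026563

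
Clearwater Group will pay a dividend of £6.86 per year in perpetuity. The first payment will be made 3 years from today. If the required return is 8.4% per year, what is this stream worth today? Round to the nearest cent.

Value at end of year 2: C / r = £6.86 / 0.084 = £81.6667
Discount to today: PV = £81.6667 / (1 + 0.084)^2 = £81.6667 / 1.175056 = £69.50

£69.50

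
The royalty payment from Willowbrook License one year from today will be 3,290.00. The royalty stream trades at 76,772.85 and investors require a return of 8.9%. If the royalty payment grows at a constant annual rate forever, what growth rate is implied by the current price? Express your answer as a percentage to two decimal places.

4.61%

P = D₁/(r−g) ⇒ g = r − D₁/P = 0.089 − 3,290.00/76,772.85 = 0.046146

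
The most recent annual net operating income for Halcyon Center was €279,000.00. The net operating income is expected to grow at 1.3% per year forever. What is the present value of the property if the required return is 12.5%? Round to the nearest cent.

D₁ = D₀ × (1 + g) = €279,000.00 × 1.013 = €282,627.0000
Growing perpetuity: P = D₁ / (r − g) = €282,627.0000 / (0.125 − 0.013) = €2,523,455.36

€2523455.36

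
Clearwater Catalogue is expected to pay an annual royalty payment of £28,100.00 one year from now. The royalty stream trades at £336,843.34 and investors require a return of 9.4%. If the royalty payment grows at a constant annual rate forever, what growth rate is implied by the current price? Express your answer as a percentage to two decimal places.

1.06%

P = D₁/(r−g) ⇒ g = r − D₁/P = 0.094 − £28,100.00/£336,843.34 = 0.010578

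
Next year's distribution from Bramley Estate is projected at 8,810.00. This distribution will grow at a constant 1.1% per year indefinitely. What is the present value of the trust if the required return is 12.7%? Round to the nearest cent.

75948.28

Growing perpetuity: P = D₁ / (r − g) = 8,810.0000 / (0.127 − 0.011) = 75,948.28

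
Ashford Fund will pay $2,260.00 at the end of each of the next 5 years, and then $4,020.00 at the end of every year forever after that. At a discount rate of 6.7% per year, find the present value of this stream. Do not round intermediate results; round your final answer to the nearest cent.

PV of 5-year annuity: $2,260.00 × [1 − (1+0.067)^−5] / 0.067 = 9341.35794
Perpetuity value at year 5: $4,020.00 / 0.067 = 60000.00000
PV of perpetuity: 60000.00000 / (1+0.067)^5 = 43383.95623
Total PV = 9341.35794 + 43383.95623 = 52725.31417

$52725.31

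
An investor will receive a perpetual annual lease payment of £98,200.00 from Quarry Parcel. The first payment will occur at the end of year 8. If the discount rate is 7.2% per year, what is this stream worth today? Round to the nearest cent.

£838330.94

Value at end of year 7: C / r = £98,200.00 / 0.072 = £1,363,888.8889
Discount to today: PV = £1,363,888.8889 / (1 + 0.072)^7 = £1,363,888.8889 / 1.626910 = £838,330.94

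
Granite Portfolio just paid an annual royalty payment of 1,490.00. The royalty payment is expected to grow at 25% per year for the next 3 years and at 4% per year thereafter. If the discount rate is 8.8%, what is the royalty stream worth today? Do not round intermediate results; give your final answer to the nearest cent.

54895.97

D_1 = 1862.50000
D_2 = 2328.12500
D_3 = 2910.15625
Terminal value at year 3: TV = D_3×(1+g_2)/(r−g_2) = 3026.56250/0.048 = 63053.38542
P_0 = D_1/(1+r)^1 + D_2/(1+r)^2 + D_3/(1+r)^3 + TV/(1+r)^3
    = 1711.85662 + 1966.74703 + 2259.58988 + 48957.78077 = 54895.97431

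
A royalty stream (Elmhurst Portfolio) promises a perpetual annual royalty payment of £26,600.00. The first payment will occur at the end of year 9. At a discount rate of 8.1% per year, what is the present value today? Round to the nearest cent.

Value at end of year 8: C / r = £26,600.00 / 0.081 = £328,395.0617
Discount to today: PV = £328,395.0617 / (1 + 0.081)^8 = £328,395.0617 / 1.864685 = £176,112.86

£176112.86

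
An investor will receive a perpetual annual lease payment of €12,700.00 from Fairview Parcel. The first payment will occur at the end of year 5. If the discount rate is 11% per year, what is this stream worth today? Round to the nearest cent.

€76053.49

Value at end of year 4: C / r = €12,700.00 / 0.11 = €115,454.5455
Discount to today: PV = €115,454.5455 / (1 + 0.11)^4 = €115,454.5455 / 1.518070 = €76,053.49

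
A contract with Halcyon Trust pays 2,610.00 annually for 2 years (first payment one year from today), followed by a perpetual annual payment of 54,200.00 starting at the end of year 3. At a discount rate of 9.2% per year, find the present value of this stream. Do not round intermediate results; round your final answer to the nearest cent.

498623.48

PV of 2-year annuity: 2,610.00 × [1 − (1+0.092)^−2] / 0.092 = 4578.85521
Perpetuity value at year 2: 54,200.00 / 0.092 = 589130.43478
PV of perpetuity: 589130.43478 / (1+0.092)^2 = 494044.62926
Total PV = 4578.85521 + 494044.62926 = 498623.48447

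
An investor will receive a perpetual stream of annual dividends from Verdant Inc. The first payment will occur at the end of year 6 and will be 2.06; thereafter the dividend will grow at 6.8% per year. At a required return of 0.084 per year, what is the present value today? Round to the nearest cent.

86.02

Value at end of year 5: C₁ / (r − g) = 2.06 / (0.084 − 0.068) = 128.7500
Discount to today: PV = 128.7500 / (1 + 0.084)^5 = 128.7500 / 1.496740 = 86.02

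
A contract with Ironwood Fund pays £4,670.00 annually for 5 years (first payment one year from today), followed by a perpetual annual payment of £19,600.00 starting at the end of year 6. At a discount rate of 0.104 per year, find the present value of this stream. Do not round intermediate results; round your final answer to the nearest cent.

PV of 5-year annuity: £4,670.00 × [1 − (1+0.104)^−5] / 0.104 = 17523.54792
Perpetuity value at year 5: £19,600.00 / 0.104 = 188461.53846
PV of perpetuity: 188461.53846 / (1+0.104)^5 = 114915.17032
Total PV = 17523.54792 + 114915.17032 = 132438.71824

£132438.72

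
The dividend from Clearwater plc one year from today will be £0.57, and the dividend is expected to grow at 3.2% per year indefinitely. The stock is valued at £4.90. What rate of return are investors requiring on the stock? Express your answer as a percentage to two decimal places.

P = D₁/(r − g) ⇒ r = D₁/P + g = £0.5700/£4.90 + 0.032 = 0.116327 + 0.032 = 0.148327

14.83%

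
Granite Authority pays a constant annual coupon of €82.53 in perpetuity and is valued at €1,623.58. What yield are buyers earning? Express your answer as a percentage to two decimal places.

P = C/r ⇒ r = C/P = €82.53/€1,623.58 = 0.050832

5.08%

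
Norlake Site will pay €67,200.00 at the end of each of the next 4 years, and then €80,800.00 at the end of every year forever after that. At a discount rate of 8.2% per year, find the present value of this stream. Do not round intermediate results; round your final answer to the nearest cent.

€940520.73

PV of 4-year annuity: €67,200.00 × [1 − (1+0.082)^−4] / 0.082 = 221587.65581
Perpetuity value at year 4: €80,800.00 / 0.082 = 985365.85366
PV of perpetuity: 985365.85366 / (1+0.082)^4 = 718933.07703
Total PV = 221587.65581 + 718933.07703 = 940520.73284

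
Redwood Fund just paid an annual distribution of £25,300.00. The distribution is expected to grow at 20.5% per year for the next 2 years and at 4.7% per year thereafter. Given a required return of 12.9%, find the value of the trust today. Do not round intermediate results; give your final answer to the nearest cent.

D_1 = 30486.50000
D_2 = 36736.23250
Terminal value at year 2: TV = D_2×(1+g_2)/(r−g_2) = 38462.83543/0.082 = 469058.96863
P_0 = D_1/(1+r)^1 + D_2/(1+r)^2 + TV/(1+r)^2
    = 27003.10009 + 28820.84642 + 367993.00244 = 423816.94895

£423816.95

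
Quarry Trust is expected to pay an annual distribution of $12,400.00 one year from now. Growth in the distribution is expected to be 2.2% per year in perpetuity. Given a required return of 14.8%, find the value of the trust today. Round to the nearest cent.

Growing perpetuity: P = D₁ / (r − g) = $12,400.0000 / (0.148 − 0.022) = $98,412.70

$98412.70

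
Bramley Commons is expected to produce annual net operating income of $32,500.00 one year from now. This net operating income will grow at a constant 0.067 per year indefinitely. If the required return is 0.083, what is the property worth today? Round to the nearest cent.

$2031250.00

Growing perpetuity: P = D₁ / (r − g) = $32,500.0000 / (0.083 − 0.067) = $2,031,250.00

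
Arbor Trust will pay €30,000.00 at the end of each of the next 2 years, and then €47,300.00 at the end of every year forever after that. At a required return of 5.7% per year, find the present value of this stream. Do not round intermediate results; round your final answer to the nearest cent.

€797973.02

PV of 2-year annuity: €30,000.00 × [1 − (1+0.057)^−2] / 0.057 = 55233.88251
Perpetuity value at year 2: €47,300.00 / 0.057 = 829824.56140
PV of perpetuity: 829824.56140 / (1+0.057)^2 = 742739.13998
Total PV = 55233.88251 + 742739.13998 = 797973.02249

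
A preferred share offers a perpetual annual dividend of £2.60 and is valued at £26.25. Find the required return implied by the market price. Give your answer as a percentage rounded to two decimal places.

9.90%

P = C/r ⇒ r = C/P = £2.60/£26.25 = 0.099048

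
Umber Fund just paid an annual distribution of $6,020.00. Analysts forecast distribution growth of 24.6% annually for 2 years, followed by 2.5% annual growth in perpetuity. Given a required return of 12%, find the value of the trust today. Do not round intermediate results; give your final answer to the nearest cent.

$94536.97

D_1 = 7500.92000
D_2 = 9346.14632
Terminal value at year 2: TV = D_2×(1+g_2)/(r−g_2) = 9579.79998/0.095 = 100839.99977
P_0 = D_1/(1+r)^1 + D_2/(1+r)^2 + TV/(1+r)^2
    = 6697.25000 + 7450.69063 + 80389.03043 = 94536.97105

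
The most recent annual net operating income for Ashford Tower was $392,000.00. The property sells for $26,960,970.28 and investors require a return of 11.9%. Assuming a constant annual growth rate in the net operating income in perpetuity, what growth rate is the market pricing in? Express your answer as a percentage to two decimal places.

P = D₀(1+g)/(r−g) ⇒ P(r−g) = D₀(1+g) ⇒ g(P+D₀) = P·r − D₀
g = (P·r − D₀)/(P + D₀) = ($26,960,970.28×0.119 − $392,000.00) / ($26,960,970.28 + $392,000.00) = 0.102963

10.30%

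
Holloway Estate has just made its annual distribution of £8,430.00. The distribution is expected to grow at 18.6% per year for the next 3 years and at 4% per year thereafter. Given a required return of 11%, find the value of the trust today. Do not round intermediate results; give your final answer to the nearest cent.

D_1 = 9997.98000
D_2 = 11857.60428
D_3 = 14063.11868
Terminal value at year 3: TV = D_3×(1+g_2)/(r−g_2) = 14625.64342/0.07 = 208937.76319
P_0 = D_1/(1+r)^1 + D_2/(1+r)^2 + D_3/(1+r)^3 + TV/(1+r)^3
    = 9007.18919 + 9623.89764 + 10282.83117 + 152773.49167 = 181687.40967

£181687.41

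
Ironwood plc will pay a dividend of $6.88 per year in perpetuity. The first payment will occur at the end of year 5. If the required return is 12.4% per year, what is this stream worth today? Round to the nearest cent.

$34.76

Value at end of year 4: C / r = $6.88 / 0.124 = $55.4839
Discount to today: PV = $55.4839 / (1 + 0.124)^4 = $55.4839 / 1.596119 = $34.76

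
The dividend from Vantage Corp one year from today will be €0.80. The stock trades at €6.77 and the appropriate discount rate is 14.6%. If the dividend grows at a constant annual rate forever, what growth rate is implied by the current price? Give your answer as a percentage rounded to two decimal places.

P = D₁/(r−g) ⇒ g = r − D₁/P = 0.146 − €0.80/€6.77 = 0.027832

2.78%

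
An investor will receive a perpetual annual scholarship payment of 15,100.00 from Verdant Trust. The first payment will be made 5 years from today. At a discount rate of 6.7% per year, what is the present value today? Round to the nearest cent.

173877.93

Value at end of year 4: C / r = 15,100.00 / 0.067 = 225,373.1343
Discount to today: PV = 225,373.1343 / (1 + 0.067)^4 = 225,373.1343 / 1.296157 = 173,877.93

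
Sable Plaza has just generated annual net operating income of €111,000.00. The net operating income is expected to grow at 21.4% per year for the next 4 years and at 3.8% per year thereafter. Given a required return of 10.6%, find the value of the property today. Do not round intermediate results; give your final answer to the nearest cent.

€3023108.37

D_1 = 134754.00000
D_2 = 163591.35600
D_3 = 198599.90618
D_4 = 241100.28611
Terminal value at year 4: TV = D_4×(1+g_2)/(r−g_2) = 250262.09698/0.068 = 3680324.95558
P_0 = D_1/(1+r)^1 + D_2/(1+r)^2 + D_3/(1+r)^3 + D_4/(1+r)^4 + TV/(1+r)^4
    = 121839.05967 + 133736.54471 + 146795.80947 + 161130.30081 + 2459606.65060 = 3023108.36526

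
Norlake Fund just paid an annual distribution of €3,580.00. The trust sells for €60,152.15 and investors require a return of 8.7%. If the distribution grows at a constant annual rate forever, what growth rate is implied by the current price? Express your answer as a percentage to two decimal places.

2.59%

P = D₀(1+g)/(r−g) ⇒ P(r−g) = D₀(1+g) ⇒ g(P+D₀) = P·r − D₀
g = (P·r − D₀)/(P + D₀) = (€60,152.15×0.087 − €3,580.00) / (€60,152.15 + €3,580.00) = 0.025940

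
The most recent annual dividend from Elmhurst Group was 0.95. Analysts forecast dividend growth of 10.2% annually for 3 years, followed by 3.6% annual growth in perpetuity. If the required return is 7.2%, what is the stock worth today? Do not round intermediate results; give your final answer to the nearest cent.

32.71

D_1 = 1.04690
D_2 = 1.15368
D_3 = 1.27136
Terminal value at year 3: TV = D_3×(1+g_2)/(r−g_2) = 1.31713/0.036 = 36.58690
P_0 = D_1/(1+r)^1 + D_2/(1+r)^2 + D_3/(1+r)^3 + TV/(1+r)^3
    = 0.97659 + 1.00392 + 1.03201 + 29.69896 = 32.71147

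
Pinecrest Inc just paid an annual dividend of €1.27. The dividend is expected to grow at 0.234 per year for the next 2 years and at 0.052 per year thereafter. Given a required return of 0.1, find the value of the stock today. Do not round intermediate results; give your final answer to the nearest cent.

€38.05

D_1 = 1.56718
D_2 = 1.93390
Terminal value at year 2: TV = D_2×(1+g_2)/(r−g_2) = 2.03446/0.048 = 42.38464
P_0 = D_1/(1+r)^1 + D_2/(1+r)^2 + TV/(1+r)^2
    = 1.42471 + 1.59826 + 35.02863 = 38.05161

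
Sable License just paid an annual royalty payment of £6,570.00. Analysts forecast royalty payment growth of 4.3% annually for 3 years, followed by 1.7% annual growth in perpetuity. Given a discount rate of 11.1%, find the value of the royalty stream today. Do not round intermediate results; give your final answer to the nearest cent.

D_1 = 6852.51000
D_2 = 7147.16793
D_3 = 7454.49615
Terminal value at year 3: TV = D_3×(1+g_2)/(r−g_2) = 7581.22259/0.094 = 80651.30410
P_0 = D_1/(1+r)^1 + D_2/(1+r)^2 + D_3/(1+r)^3 + TV/(1+r)^3
    = 6167.87579 + 5790.36404 + 5435.95832 + 58812.44266 = 76206.64080

£76206.64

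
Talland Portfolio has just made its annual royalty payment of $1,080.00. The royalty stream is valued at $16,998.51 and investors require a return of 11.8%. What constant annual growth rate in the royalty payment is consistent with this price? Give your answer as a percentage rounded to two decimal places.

P = D₀(1+g)/(r−g) ⇒ P(r−g) = D₀(1+g) ⇒ g(P+D₀) = P·r − D₀
g = (P·r − D₀)/(P + D₀) = ($16,998.51×0.118 − $1,080.00) / ($16,998.51 + $1,080.00) = 0.051211

5.12%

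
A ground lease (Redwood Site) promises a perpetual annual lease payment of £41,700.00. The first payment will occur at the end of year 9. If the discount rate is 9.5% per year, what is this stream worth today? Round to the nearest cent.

Value at end of year 8: C / r = £41,700.00 / 0.095 = £438,947.3684
Discount to today: PV = £438,947.3684 / (1 + 0.095)^8 = £438,947.3684 / 2.066869 = £212,373.10

£212373.10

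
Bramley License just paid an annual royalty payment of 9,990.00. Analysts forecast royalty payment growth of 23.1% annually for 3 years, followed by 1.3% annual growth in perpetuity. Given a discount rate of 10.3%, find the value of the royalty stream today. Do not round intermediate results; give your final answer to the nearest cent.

193787.20

D_1 = 12297.69000
D_2 = 15138.45639
D_3 = 18635.43982
Terminal value at year 3: TV = D_3×(1+g_2)/(r−g_2) = 18877.70053/0.09 = 209752.22815
P_0 = D_1/(1+r)^1 + D_2/(1+r)^2 + D_3/(1+r)^3 + TV/(1+r)^3
    = 11149.31097 + 12443.15667 + 13887.14946 + 156307.58229 = 193787.19939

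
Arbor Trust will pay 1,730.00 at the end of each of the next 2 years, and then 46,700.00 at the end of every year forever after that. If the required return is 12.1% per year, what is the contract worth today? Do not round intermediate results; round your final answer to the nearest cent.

310048.57

PV of 2-year annuity: 1,730.00 × [1 − (1+0.121)^−2] / 0.121 = 2919.95088
Perpetuity value at year 2: 46,700.00 / 0.121 = 385950.41322
PV of perpetuity: 385950.41322 / (1+0.121)^2 = 307128.61766
Total PV = 2919.95088 + 307128.61766 = 310048.56854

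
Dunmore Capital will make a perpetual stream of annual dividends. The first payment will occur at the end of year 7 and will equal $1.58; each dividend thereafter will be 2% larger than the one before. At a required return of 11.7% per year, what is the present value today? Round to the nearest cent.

Value at end of year 6: C₁ / (r − g) = $1.58 / (0.117 − 0.02) = $16.2887
Discount to today: PV = $16.2887 / (1 + 0.117)^6 = $16.2887 / 1.942312 = $8.39

$8.39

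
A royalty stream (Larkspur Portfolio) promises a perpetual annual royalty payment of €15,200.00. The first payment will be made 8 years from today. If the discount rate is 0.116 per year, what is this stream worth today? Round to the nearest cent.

€60776.58

Value at end of year 7: C / r = €15,200.00 / 0.116 = €131,034.4828
Discount to today: PV = €131,034.4828 / (1 + 0.116)^7 = €131,034.4828 / 2.156003 = €60,776.58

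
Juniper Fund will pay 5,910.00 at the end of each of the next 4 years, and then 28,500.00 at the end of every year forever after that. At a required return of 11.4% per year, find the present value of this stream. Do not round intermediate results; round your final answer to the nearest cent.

180510.12

PV of 4-year annuity: 5,910.00 × [1 − (1+0.114)^−4] / 0.114 = 18179.95408
Perpetuity value at year 4: 28,500.00 / 0.114 = 250000.00000
PV of perpetuity: 250000.00000 / (1+0.114)^4 = 162330.17069
Total PV = 18179.95408 + 162330.17069 = 180510.12477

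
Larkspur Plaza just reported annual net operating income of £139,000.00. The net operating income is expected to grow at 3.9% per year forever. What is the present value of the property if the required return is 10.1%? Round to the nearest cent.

D₁ = D₀ × (1 + g) = £139,000.00 × 1.039 = £144,421.0000
Growing perpetuity: P = D₁ / (r − g) = £144,421.0000 / (0.101 − 0.039) = £2,329,370.97

£2329370.97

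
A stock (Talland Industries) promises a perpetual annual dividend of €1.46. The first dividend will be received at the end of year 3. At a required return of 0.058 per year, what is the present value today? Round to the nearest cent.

Value at end of year 2: C / r = €1.46 / 0.058 = €25.1724
Discount to today: PV = €25.1724 / (1 + 0.058)^2 = €25.1724 / 1.119364 = €22.49

€22.49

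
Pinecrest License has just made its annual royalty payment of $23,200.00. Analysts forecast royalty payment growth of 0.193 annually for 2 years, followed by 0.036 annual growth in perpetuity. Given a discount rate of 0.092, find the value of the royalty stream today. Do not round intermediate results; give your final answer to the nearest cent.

$565301.58

D_1 = 27677.60000
D_2 = 33019.37680
Terminal value at year 2: TV = D_2×(1+g_2)/(r−g_2) = 34208.07436/0.056 = 610858.47080
P_0 = D_1/(1+r)^1 + D_2/(1+r)^2 + TV/(1+r)^2
    = 25345.78755 + 27690.04079 + 512265.75461 = 565301.58294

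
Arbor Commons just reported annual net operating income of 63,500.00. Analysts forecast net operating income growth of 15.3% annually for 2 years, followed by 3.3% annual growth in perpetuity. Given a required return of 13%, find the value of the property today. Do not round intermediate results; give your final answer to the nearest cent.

834954.61

D_1 = 73215.50000
D_2 = 84417.47150
Terminal value at year 2: TV = D_2×(1+g_2)/(r−g_2) = 87203.24806/0.097 = 899002.55731
P_0 = D_1/(1+r)^1 + D_2/(1+r)^2 + TV/(1+r)^2
    = 64792.47788 + 66111.26282 + 704050.87111 = 834954.61181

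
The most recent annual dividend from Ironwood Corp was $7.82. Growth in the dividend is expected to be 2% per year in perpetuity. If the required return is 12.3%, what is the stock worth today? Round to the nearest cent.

D₁ = D₀ × (1 + g) = $7.82 × 1.02 = $7.9764
Growing perpetuity: P = D₁ / (r − g) = $7.9764 / (0.123 − 0.02) = $77.44

$77.44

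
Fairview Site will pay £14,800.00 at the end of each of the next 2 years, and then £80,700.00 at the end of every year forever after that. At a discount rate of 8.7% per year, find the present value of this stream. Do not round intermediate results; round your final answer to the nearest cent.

£811187.33

PV of 2-year annuity: £14,800.00 × [1 − (1+0.087)^−2] / 0.087 = 26141.17330
Perpetuity value at year 2: £80,700.00 / 0.087 = 927586.20690
PV of perpetuity: 927586.20690 / (1+0.087)^2 = 785046.16057
Total PV = 26141.17330 + 785046.16057 = 811187.33387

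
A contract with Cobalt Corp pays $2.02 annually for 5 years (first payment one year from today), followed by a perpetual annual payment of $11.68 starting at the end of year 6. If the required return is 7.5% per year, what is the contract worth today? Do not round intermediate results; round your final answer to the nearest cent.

$116.65

PV of 5-year annuity: $2.02 × [1 − (1+0.075)^−5] / 0.075 = 8.17269
Perpetuity value at year 5: $11.68 / 0.075 = 155.73333
PV of perpetuity: 155.73333 / (1+0.075)^5 = 108.47740
Total PV = 8.17269 + 108.47740 = 116.65009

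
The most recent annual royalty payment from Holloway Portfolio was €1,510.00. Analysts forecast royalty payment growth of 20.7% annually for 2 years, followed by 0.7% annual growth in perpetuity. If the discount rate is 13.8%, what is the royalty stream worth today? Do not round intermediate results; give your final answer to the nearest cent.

D_1 = 1822.57000
D_2 = 2199.84199
Terminal value at year 2: TV = D_2×(1+g_2)/(r−g_2) = 2215.24088/0.131 = 16910.23576
P_0 = D_1/(1+r)^1 + D_2/(1+r)^2 + TV/(1+r)^2
    = 1601.55536 + 1698.66197 + 13057.65345 = 16357.87078

€16357.87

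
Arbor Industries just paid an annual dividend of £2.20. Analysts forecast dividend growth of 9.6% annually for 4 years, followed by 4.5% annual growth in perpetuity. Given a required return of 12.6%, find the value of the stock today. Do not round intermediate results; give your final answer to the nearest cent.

D_1 = 2.41120
D_2 = 2.64268
D_3 = 2.89637
D_4 = 3.17442
Terminal value at year 4: TV = D_4×(1+g_2)/(r−g_2) = 3.31727/0.081 = 40.95399
P_0 = D_1/(1+r)^1 + D_2/(1+r)^2 + D_3/(1+r)^3 + D_4/(1+r)^4 + TV/(1+r)^4
    = 2.14139 + 2.08433 + 2.02880 + 1.97475 + 25.47667 = 33.70593

£33.71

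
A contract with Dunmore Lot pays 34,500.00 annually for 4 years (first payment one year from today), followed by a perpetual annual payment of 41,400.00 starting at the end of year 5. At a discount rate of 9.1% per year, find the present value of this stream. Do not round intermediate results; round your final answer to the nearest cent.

432639.97

PV of 4-year annuity: 34,500.00 × [1 − (1+0.091)^−4] / 0.091 = 111525.44411
Perpetuity value at year 4: 41,400.00 / 0.091 = 454945.05495
PV of perpetuity: 454945.05495 / (1+0.091)^4 = 321114.52201
Total PV = 111525.44411 + 321114.52201 = 432639.96612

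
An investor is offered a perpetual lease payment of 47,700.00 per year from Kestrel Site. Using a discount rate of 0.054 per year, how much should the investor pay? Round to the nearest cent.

Level perpetuity: PV = C / r = 47,700.00 / 0.054 = 883,333.33

883333.33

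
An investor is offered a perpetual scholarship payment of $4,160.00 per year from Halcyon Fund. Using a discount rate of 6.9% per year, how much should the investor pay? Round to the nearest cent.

Level perpetuity: PV = C / r = $4,160.00 / 0.069 = $60,289.86

$60289.86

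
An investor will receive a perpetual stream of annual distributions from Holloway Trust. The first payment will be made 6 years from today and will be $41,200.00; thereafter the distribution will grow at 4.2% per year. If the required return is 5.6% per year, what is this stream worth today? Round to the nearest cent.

$2241039.90

Value at end of year 5: C₁ / (r − g) = $41,200.00 / (0.056 − 0.042) = $2,942,857.1429
Discount to today: PV = $2,942,857.1429 / (1 + 0.056)^5 = $2,942,857.1429 / 1.313166 = $2,241,039.90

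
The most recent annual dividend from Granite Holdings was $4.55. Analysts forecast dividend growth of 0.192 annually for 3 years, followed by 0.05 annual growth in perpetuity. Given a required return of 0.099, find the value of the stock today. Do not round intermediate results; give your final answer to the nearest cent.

D_1 = 5.42360
D_2 = 6.46493
D_3 = 7.70620
Terminal value at year 3: TV = D_3×(1+g_2)/(r−g_2) = 8.09151/0.049 = 165.13281
P_0 = D_1/(1+r)^1 + D_2/(1+r)^2 + D_3/(1+r)^3 + TV/(1+r)^3
    = 4.93503 + 5.35265 + 5.80560 + 124.40571 = 140.49898

$140.50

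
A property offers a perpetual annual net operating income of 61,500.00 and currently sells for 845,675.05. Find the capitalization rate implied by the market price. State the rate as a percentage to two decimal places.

7.27%

P = C/r ⇒ r = C/P = 61,500.00/845,675.05 = 0.072723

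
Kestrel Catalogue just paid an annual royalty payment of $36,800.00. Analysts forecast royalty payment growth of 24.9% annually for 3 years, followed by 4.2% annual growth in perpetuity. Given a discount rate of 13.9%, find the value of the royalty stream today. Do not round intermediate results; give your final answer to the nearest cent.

D_1 = 45963.20000
D_2 = 57408.03680
D_3 = 71702.63796
Terminal value at year 3: TV = D_3×(1+g_2)/(r−g_2) = 74714.14876/0.097 = 770248.95626
P_0 = D_1/(1+r)^1 + D_2/(1+r)^2 + D_3/(1+r)^3 + TV/(1+r)^3
    = 40353.99473 + 44251.21986 + 48524.82318 + 521266.65728 = 654396.69506

$654396.70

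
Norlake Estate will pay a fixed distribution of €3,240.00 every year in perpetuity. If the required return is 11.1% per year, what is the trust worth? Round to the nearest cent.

€29189.19

Level perpetuity: PV = C / r = €3,240.00 / 0.111 = €29,189.19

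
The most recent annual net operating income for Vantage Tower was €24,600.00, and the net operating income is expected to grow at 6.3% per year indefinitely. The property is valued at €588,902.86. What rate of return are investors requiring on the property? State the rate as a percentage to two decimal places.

10.74%

D₁ = €24,600.00 × 1.063 = €26,149.8000
P = D₁/(r − g) ⇒ r = D₁/P + g = €26,149.8000/€588,902.86 + 0.063 = 0.044404 + 0.063 = 0.107404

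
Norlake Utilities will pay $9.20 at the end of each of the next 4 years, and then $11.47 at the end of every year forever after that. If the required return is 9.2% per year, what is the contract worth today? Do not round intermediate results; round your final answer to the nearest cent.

PV of 4-year annuity: $9.20 × [1 − (1+0.092)^−4] / 0.092 = 29.67505
Perpetuity value at year 4: $11.47 / 0.092 = 124.67391
PV of perpetuity: 124.67391 / (1+0.092)^4 = 87.67687
Total PV = 29.67505 + 87.67687 = 117.35192

$117.35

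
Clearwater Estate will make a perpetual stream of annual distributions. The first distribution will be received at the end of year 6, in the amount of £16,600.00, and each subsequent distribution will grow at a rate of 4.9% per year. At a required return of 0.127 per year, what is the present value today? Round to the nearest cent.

£117056.06

Value at end of year 5: C₁ / (r − g) = £16,600.00 / (0.127 − 0.049) = £212,820.5128
Discount to today: PV = £212,820.5128 / (1 + 0.127)^5 = £212,820.5128 / 1.818108 = £117,056.06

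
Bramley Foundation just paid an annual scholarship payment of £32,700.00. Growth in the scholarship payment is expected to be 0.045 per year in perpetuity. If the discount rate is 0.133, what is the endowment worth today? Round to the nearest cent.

£388312.50

D₁ = D₀ × (1 + g) = £32,700.00 × 1.045 = £34,171.5000
Growing perpetuity: P = D₁ / (r − g) = £34,171.5000 / (0.133 − 0.045) = £388,312.50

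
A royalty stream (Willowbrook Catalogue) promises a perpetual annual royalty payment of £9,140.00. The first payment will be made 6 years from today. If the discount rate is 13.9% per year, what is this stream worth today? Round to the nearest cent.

£34301.47

Value at end of year 5: C / r = £9,140.00 / 0.139 = £65,755.3957
Discount to today: PV = £65,755.3957 / (1 + 0.139)^5 = £65,755.3957 / 1.916985 = £34,301.47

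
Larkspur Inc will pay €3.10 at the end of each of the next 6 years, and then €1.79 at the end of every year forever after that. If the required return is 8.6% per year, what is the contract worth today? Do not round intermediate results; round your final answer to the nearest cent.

PV of 6-year annuity: €3.10 × [1 − (1+0.086)^−6] / 0.086 = 14.07377
Perpetuity value at year 6: €1.79 / 0.086 = 20.81395
PV of perpetuity: 20.81395 / (1+0.086)^6 = 12.68749
Total PV = 14.07377 + 12.68749 = 26.76126

€26.76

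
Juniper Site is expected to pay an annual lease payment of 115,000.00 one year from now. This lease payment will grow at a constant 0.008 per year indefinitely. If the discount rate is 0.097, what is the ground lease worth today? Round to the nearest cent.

1292134.83

Growing perpetuity: P = D₁ / (r − g) = 115,000.0000 / (0.097 − 0.008) = 1,292,134.83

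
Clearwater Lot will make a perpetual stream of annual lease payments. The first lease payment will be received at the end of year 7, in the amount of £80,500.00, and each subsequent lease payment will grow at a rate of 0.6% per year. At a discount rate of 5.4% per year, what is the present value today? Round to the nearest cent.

£1223238.04

Value at end of year 6: C₁ / (r − g) = £80,500.00 / (0.054 − 0.006) = £1,677,083.3333
Discount to today: PV = £1,677,083.3333 / (1 + 0.054)^6 = £1,677,083.3333 / 1.371020 = £1,223,238.04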